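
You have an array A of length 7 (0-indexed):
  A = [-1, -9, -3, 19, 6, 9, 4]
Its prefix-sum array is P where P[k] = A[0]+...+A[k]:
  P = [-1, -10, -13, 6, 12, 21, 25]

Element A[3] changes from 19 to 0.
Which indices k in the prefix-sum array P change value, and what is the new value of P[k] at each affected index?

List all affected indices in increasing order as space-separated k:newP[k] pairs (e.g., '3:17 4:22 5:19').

Answer: 3:-13 4:-7 5:2 6:6

Derivation:
P[k] = A[0] + ... + A[k]
P[k] includes A[3] iff k >= 3
Affected indices: 3, 4, ..., 6; delta = -19
  P[3]: 6 + -19 = -13
  P[4]: 12 + -19 = -7
  P[5]: 21 + -19 = 2
  P[6]: 25 + -19 = 6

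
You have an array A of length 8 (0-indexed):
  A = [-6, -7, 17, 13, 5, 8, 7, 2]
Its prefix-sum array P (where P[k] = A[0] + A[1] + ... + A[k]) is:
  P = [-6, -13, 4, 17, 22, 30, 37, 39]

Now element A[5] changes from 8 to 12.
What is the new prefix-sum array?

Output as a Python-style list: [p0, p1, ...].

Change: A[5] 8 -> 12, delta = 4
P[k] for k < 5: unchanged (A[5] not included)
P[k] for k >= 5: shift by delta = 4
  P[0] = -6 + 0 = -6
  P[1] = -13 + 0 = -13
  P[2] = 4 + 0 = 4
  P[3] = 17 + 0 = 17
  P[4] = 22 + 0 = 22
  P[5] = 30 + 4 = 34
  P[6] = 37 + 4 = 41
  P[7] = 39 + 4 = 43

Answer: [-6, -13, 4, 17, 22, 34, 41, 43]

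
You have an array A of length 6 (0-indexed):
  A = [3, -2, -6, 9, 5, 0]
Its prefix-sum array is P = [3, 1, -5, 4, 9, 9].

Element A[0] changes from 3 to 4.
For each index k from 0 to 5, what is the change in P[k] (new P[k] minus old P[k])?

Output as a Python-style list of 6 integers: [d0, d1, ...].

Answer: [1, 1, 1, 1, 1, 1]

Derivation:
Element change: A[0] 3 -> 4, delta = 1
For k < 0: P[k] unchanged, delta_P[k] = 0
For k >= 0: P[k] shifts by exactly 1
Delta array: [1, 1, 1, 1, 1, 1]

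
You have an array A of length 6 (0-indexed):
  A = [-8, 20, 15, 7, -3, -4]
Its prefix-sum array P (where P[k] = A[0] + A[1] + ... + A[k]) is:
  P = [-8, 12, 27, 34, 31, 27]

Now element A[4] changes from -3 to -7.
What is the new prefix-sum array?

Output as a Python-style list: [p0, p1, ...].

Answer: [-8, 12, 27, 34, 27, 23]

Derivation:
Change: A[4] -3 -> -7, delta = -4
P[k] for k < 4: unchanged (A[4] not included)
P[k] for k >= 4: shift by delta = -4
  P[0] = -8 + 0 = -8
  P[1] = 12 + 0 = 12
  P[2] = 27 + 0 = 27
  P[3] = 34 + 0 = 34
  P[4] = 31 + -4 = 27
  P[5] = 27 + -4 = 23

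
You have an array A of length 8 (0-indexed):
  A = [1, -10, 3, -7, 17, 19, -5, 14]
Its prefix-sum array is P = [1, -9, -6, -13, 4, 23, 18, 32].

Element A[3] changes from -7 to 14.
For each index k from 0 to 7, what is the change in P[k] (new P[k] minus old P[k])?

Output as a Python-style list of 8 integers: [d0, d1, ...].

Answer: [0, 0, 0, 21, 21, 21, 21, 21]

Derivation:
Element change: A[3] -7 -> 14, delta = 21
For k < 3: P[k] unchanged, delta_P[k] = 0
For k >= 3: P[k] shifts by exactly 21
Delta array: [0, 0, 0, 21, 21, 21, 21, 21]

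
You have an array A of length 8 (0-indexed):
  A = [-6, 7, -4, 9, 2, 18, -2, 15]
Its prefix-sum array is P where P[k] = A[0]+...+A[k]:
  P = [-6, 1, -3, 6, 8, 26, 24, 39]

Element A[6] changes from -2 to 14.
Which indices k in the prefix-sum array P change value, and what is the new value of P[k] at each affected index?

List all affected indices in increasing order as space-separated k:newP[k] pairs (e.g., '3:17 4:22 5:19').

P[k] = A[0] + ... + A[k]
P[k] includes A[6] iff k >= 6
Affected indices: 6, 7, ..., 7; delta = 16
  P[6]: 24 + 16 = 40
  P[7]: 39 + 16 = 55

Answer: 6:40 7:55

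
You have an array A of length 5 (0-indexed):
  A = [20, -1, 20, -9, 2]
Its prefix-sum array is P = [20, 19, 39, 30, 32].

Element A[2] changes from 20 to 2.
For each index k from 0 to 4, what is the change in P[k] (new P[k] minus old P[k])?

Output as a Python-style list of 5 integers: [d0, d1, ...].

Element change: A[2] 20 -> 2, delta = -18
For k < 2: P[k] unchanged, delta_P[k] = 0
For k >= 2: P[k] shifts by exactly -18
Delta array: [0, 0, -18, -18, -18]

Answer: [0, 0, -18, -18, -18]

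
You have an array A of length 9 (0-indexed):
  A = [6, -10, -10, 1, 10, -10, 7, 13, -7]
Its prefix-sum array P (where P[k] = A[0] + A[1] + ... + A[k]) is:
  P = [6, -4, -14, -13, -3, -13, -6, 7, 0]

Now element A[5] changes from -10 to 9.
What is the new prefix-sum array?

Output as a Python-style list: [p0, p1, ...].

Answer: [6, -4, -14, -13, -3, 6, 13, 26, 19]

Derivation:
Change: A[5] -10 -> 9, delta = 19
P[k] for k < 5: unchanged (A[5] not included)
P[k] for k >= 5: shift by delta = 19
  P[0] = 6 + 0 = 6
  P[1] = -4 + 0 = -4
  P[2] = -14 + 0 = -14
  P[3] = -13 + 0 = -13
  P[4] = -3 + 0 = -3
  P[5] = -13 + 19 = 6
  P[6] = -6 + 19 = 13
  P[7] = 7 + 19 = 26
  P[8] = 0 + 19 = 19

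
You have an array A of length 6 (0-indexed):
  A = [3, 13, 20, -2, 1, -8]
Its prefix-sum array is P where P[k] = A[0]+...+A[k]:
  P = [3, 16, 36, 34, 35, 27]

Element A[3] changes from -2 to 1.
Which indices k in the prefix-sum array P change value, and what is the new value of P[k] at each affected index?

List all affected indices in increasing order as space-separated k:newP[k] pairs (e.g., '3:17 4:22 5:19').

P[k] = A[0] + ... + A[k]
P[k] includes A[3] iff k >= 3
Affected indices: 3, 4, ..., 5; delta = 3
  P[3]: 34 + 3 = 37
  P[4]: 35 + 3 = 38
  P[5]: 27 + 3 = 30

Answer: 3:37 4:38 5:30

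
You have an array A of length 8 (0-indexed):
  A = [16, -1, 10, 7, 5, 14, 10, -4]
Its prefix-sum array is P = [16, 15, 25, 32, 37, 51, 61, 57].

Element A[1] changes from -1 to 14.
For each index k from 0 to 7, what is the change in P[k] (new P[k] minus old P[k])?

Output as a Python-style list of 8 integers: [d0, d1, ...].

Element change: A[1] -1 -> 14, delta = 15
For k < 1: P[k] unchanged, delta_P[k] = 0
For k >= 1: P[k] shifts by exactly 15
Delta array: [0, 15, 15, 15, 15, 15, 15, 15]

Answer: [0, 15, 15, 15, 15, 15, 15, 15]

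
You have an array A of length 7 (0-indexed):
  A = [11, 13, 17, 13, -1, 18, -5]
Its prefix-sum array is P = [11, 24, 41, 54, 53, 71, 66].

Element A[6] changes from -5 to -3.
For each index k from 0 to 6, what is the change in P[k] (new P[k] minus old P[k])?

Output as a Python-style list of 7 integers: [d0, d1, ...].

Answer: [0, 0, 0, 0, 0, 0, 2]

Derivation:
Element change: A[6] -5 -> -3, delta = 2
For k < 6: P[k] unchanged, delta_P[k] = 0
For k >= 6: P[k] shifts by exactly 2
Delta array: [0, 0, 0, 0, 0, 0, 2]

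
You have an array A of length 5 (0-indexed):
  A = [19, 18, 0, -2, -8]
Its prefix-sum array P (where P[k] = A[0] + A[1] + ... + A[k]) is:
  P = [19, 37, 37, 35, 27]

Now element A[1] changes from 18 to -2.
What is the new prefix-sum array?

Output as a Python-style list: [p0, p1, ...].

Answer: [19, 17, 17, 15, 7]

Derivation:
Change: A[1] 18 -> -2, delta = -20
P[k] for k < 1: unchanged (A[1] not included)
P[k] for k >= 1: shift by delta = -20
  P[0] = 19 + 0 = 19
  P[1] = 37 + -20 = 17
  P[2] = 37 + -20 = 17
  P[3] = 35 + -20 = 15
  P[4] = 27 + -20 = 7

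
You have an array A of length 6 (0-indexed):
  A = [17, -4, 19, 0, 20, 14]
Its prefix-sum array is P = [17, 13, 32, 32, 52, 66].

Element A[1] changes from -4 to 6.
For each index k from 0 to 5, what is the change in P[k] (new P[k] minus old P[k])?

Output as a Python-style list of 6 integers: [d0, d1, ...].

Element change: A[1] -4 -> 6, delta = 10
For k < 1: P[k] unchanged, delta_P[k] = 0
For k >= 1: P[k] shifts by exactly 10
Delta array: [0, 10, 10, 10, 10, 10]

Answer: [0, 10, 10, 10, 10, 10]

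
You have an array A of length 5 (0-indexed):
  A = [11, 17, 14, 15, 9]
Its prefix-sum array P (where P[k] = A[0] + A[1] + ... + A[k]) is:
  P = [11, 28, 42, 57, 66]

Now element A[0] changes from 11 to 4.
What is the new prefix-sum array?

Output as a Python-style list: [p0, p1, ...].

Change: A[0] 11 -> 4, delta = -7
P[k] for k < 0: unchanged (A[0] not included)
P[k] for k >= 0: shift by delta = -7
  P[0] = 11 + -7 = 4
  P[1] = 28 + -7 = 21
  P[2] = 42 + -7 = 35
  P[3] = 57 + -7 = 50
  P[4] = 66 + -7 = 59

Answer: [4, 21, 35, 50, 59]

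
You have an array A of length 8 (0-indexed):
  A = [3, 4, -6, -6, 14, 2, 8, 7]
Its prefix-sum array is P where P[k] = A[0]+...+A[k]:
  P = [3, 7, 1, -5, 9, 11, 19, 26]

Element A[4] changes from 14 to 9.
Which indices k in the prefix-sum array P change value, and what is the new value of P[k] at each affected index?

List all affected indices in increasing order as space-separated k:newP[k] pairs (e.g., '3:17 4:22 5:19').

Answer: 4:4 5:6 6:14 7:21

Derivation:
P[k] = A[0] + ... + A[k]
P[k] includes A[4] iff k >= 4
Affected indices: 4, 5, ..., 7; delta = -5
  P[4]: 9 + -5 = 4
  P[5]: 11 + -5 = 6
  P[6]: 19 + -5 = 14
  P[7]: 26 + -5 = 21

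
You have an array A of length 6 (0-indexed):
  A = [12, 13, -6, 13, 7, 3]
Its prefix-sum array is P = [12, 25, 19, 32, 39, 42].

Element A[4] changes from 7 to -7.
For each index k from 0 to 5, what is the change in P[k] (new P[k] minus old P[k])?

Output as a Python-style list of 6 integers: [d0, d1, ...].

Element change: A[4] 7 -> -7, delta = -14
For k < 4: P[k] unchanged, delta_P[k] = 0
For k >= 4: P[k] shifts by exactly -14
Delta array: [0, 0, 0, 0, -14, -14]

Answer: [0, 0, 0, 0, -14, -14]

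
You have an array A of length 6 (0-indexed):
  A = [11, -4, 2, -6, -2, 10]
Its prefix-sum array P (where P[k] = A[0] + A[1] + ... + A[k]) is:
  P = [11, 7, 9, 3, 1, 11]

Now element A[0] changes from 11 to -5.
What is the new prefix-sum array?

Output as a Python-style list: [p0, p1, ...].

Change: A[0] 11 -> -5, delta = -16
P[k] for k < 0: unchanged (A[0] not included)
P[k] for k >= 0: shift by delta = -16
  P[0] = 11 + -16 = -5
  P[1] = 7 + -16 = -9
  P[2] = 9 + -16 = -7
  P[3] = 3 + -16 = -13
  P[4] = 1 + -16 = -15
  P[5] = 11 + -16 = -5

Answer: [-5, -9, -7, -13, -15, -5]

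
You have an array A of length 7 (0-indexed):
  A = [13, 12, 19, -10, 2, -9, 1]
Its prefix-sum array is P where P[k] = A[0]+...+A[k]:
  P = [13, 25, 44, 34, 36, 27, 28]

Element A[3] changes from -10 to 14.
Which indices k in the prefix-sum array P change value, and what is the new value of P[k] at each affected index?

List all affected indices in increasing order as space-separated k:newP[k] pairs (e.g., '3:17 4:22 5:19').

P[k] = A[0] + ... + A[k]
P[k] includes A[3] iff k >= 3
Affected indices: 3, 4, ..., 6; delta = 24
  P[3]: 34 + 24 = 58
  P[4]: 36 + 24 = 60
  P[5]: 27 + 24 = 51
  P[6]: 28 + 24 = 52

Answer: 3:58 4:60 5:51 6:52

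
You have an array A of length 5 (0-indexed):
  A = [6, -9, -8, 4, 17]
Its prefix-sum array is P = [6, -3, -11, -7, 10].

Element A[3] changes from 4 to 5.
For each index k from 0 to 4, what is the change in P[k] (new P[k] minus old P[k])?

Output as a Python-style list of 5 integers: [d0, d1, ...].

Answer: [0, 0, 0, 1, 1]

Derivation:
Element change: A[3] 4 -> 5, delta = 1
For k < 3: P[k] unchanged, delta_P[k] = 0
For k >= 3: P[k] shifts by exactly 1
Delta array: [0, 0, 0, 1, 1]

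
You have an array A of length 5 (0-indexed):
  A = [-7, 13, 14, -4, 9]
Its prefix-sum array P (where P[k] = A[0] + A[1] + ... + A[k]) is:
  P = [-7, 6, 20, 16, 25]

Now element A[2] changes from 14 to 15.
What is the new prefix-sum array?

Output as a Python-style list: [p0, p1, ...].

Change: A[2] 14 -> 15, delta = 1
P[k] for k < 2: unchanged (A[2] not included)
P[k] for k >= 2: shift by delta = 1
  P[0] = -7 + 0 = -7
  P[1] = 6 + 0 = 6
  P[2] = 20 + 1 = 21
  P[3] = 16 + 1 = 17
  P[4] = 25 + 1 = 26

Answer: [-7, 6, 21, 17, 26]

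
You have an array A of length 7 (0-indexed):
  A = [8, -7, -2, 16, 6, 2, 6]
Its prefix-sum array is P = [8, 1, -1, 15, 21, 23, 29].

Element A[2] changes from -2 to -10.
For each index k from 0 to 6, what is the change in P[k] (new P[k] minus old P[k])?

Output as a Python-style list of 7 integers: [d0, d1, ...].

Answer: [0, 0, -8, -8, -8, -8, -8]

Derivation:
Element change: A[2] -2 -> -10, delta = -8
For k < 2: P[k] unchanged, delta_P[k] = 0
For k >= 2: P[k] shifts by exactly -8
Delta array: [0, 0, -8, -8, -8, -8, -8]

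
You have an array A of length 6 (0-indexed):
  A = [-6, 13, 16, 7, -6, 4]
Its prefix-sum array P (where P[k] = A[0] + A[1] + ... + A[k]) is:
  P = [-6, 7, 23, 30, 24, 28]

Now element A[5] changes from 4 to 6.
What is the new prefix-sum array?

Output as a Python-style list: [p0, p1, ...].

Answer: [-6, 7, 23, 30, 24, 30]

Derivation:
Change: A[5] 4 -> 6, delta = 2
P[k] for k < 5: unchanged (A[5] not included)
P[k] for k >= 5: shift by delta = 2
  P[0] = -6 + 0 = -6
  P[1] = 7 + 0 = 7
  P[2] = 23 + 0 = 23
  P[3] = 30 + 0 = 30
  P[4] = 24 + 0 = 24
  P[5] = 28 + 2 = 30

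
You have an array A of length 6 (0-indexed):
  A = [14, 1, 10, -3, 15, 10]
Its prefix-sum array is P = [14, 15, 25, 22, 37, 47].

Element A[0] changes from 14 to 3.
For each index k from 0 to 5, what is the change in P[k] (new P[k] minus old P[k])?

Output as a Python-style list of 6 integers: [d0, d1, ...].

Answer: [-11, -11, -11, -11, -11, -11]

Derivation:
Element change: A[0] 14 -> 3, delta = -11
For k < 0: P[k] unchanged, delta_P[k] = 0
For k >= 0: P[k] shifts by exactly -11
Delta array: [-11, -11, -11, -11, -11, -11]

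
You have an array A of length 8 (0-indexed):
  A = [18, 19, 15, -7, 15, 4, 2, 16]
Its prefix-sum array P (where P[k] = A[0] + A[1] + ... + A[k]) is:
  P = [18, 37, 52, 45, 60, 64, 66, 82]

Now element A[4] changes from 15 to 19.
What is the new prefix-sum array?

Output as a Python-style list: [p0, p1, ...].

Answer: [18, 37, 52, 45, 64, 68, 70, 86]

Derivation:
Change: A[4] 15 -> 19, delta = 4
P[k] for k < 4: unchanged (A[4] not included)
P[k] for k >= 4: shift by delta = 4
  P[0] = 18 + 0 = 18
  P[1] = 37 + 0 = 37
  P[2] = 52 + 0 = 52
  P[3] = 45 + 0 = 45
  P[4] = 60 + 4 = 64
  P[5] = 64 + 4 = 68
  P[6] = 66 + 4 = 70
  P[7] = 82 + 4 = 86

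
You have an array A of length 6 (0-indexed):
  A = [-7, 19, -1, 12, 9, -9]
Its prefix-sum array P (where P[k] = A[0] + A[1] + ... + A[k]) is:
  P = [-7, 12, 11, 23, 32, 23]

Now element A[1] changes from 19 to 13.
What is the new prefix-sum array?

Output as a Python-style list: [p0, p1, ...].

Change: A[1] 19 -> 13, delta = -6
P[k] for k < 1: unchanged (A[1] not included)
P[k] for k >= 1: shift by delta = -6
  P[0] = -7 + 0 = -7
  P[1] = 12 + -6 = 6
  P[2] = 11 + -6 = 5
  P[3] = 23 + -6 = 17
  P[4] = 32 + -6 = 26
  P[5] = 23 + -6 = 17

Answer: [-7, 6, 5, 17, 26, 17]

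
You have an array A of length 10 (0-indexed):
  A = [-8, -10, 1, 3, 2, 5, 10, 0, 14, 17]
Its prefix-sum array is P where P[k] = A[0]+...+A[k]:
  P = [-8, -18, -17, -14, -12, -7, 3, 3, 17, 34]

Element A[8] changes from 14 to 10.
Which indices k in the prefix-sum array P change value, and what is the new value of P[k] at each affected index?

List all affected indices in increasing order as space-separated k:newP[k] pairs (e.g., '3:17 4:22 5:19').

P[k] = A[0] + ... + A[k]
P[k] includes A[8] iff k >= 8
Affected indices: 8, 9, ..., 9; delta = -4
  P[8]: 17 + -4 = 13
  P[9]: 34 + -4 = 30

Answer: 8:13 9:30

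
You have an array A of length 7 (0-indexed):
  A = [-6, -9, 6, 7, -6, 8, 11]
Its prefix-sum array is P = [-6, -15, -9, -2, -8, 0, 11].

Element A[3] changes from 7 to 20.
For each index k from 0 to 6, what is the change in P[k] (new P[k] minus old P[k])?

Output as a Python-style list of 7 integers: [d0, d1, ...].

Answer: [0, 0, 0, 13, 13, 13, 13]

Derivation:
Element change: A[3] 7 -> 20, delta = 13
For k < 3: P[k] unchanged, delta_P[k] = 0
For k >= 3: P[k] shifts by exactly 13
Delta array: [0, 0, 0, 13, 13, 13, 13]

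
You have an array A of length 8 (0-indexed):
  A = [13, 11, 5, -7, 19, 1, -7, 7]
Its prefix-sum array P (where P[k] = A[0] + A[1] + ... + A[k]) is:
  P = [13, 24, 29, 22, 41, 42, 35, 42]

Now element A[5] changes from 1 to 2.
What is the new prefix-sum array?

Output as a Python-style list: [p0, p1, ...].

Answer: [13, 24, 29, 22, 41, 43, 36, 43]

Derivation:
Change: A[5] 1 -> 2, delta = 1
P[k] for k < 5: unchanged (A[5] not included)
P[k] for k >= 5: shift by delta = 1
  P[0] = 13 + 0 = 13
  P[1] = 24 + 0 = 24
  P[2] = 29 + 0 = 29
  P[3] = 22 + 0 = 22
  P[4] = 41 + 0 = 41
  P[5] = 42 + 1 = 43
  P[6] = 35 + 1 = 36
  P[7] = 42 + 1 = 43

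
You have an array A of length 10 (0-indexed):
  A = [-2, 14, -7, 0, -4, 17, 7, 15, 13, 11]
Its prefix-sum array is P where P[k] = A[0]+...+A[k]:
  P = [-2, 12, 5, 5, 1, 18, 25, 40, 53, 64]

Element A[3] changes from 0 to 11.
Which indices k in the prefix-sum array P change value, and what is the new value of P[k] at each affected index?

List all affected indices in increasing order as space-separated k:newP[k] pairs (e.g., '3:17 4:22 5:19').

P[k] = A[0] + ... + A[k]
P[k] includes A[3] iff k >= 3
Affected indices: 3, 4, ..., 9; delta = 11
  P[3]: 5 + 11 = 16
  P[4]: 1 + 11 = 12
  P[5]: 18 + 11 = 29
  P[6]: 25 + 11 = 36
  P[7]: 40 + 11 = 51
  P[8]: 53 + 11 = 64
  P[9]: 64 + 11 = 75

Answer: 3:16 4:12 5:29 6:36 7:51 8:64 9:75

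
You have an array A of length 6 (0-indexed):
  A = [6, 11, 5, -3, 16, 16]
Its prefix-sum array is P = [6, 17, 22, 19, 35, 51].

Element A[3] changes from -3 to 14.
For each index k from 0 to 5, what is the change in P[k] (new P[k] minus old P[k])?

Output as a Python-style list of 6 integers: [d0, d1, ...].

Answer: [0, 0, 0, 17, 17, 17]

Derivation:
Element change: A[3] -3 -> 14, delta = 17
For k < 3: P[k] unchanged, delta_P[k] = 0
For k >= 3: P[k] shifts by exactly 17
Delta array: [0, 0, 0, 17, 17, 17]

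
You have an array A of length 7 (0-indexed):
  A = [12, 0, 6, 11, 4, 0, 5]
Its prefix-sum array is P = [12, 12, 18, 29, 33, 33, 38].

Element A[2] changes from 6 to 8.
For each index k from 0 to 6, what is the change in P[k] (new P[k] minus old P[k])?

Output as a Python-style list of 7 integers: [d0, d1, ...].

Element change: A[2] 6 -> 8, delta = 2
For k < 2: P[k] unchanged, delta_P[k] = 0
For k >= 2: P[k] shifts by exactly 2
Delta array: [0, 0, 2, 2, 2, 2, 2]

Answer: [0, 0, 2, 2, 2, 2, 2]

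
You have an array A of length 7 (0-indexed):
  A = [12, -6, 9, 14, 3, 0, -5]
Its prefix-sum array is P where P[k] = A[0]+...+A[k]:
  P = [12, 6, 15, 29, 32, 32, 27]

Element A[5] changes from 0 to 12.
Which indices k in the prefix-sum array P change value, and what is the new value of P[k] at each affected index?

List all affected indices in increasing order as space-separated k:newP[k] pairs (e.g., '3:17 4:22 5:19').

Answer: 5:44 6:39

Derivation:
P[k] = A[0] + ... + A[k]
P[k] includes A[5] iff k >= 5
Affected indices: 5, 6, ..., 6; delta = 12
  P[5]: 32 + 12 = 44
  P[6]: 27 + 12 = 39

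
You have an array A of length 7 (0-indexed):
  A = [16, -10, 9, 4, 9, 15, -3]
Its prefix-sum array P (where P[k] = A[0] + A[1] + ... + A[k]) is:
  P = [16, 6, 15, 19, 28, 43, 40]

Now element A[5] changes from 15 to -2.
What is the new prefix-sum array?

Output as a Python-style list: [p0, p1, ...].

Change: A[5] 15 -> -2, delta = -17
P[k] for k < 5: unchanged (A[5] not included)
P[k] for k >= 5: shift by delta = -17
  P[0] = 16 + 0 = 16
  P[1] = 6 + 0 = 6
  P[2] = 15 + 0 = 15
  P[3] = 19 + 0 = 19
  P[4] = 28 + 0 = 28
  P[5] = 43 + -17 = 26
  P[6] = 40 + -17 = 23

Answer: [16, 6, 15, 19, 28, 26, 23]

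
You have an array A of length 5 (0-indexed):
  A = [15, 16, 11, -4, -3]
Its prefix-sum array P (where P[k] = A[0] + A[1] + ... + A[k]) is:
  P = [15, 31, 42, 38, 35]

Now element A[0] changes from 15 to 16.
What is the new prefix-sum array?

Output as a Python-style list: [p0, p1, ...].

Answer: [16, 32, 43, 39, 36]

Derivation:
Change: A[0] 15 -> 16, delta = 1
P[k] for k < 0: unchanged (A[0] not included)
P[k] for k >= 0: shift by delta = 1
  P[0] = 15 + 1 = 16
  P[1] = 31 + 1 = 32
  P[2] = 42 + 1 = 43
  P[3] = 38 + 1 = 39
  P[4] = 35 + 1 = 36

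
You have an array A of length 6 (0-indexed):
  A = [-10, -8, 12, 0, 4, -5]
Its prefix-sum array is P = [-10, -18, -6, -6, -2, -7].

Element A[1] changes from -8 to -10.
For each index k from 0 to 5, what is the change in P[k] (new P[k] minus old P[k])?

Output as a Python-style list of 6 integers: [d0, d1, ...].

Element change: A[1] -8 -> -10, delta = -2
For k < 1: P[k] unchanged, delta_P[k] = 0
For k >= 1: P[k] shifts by exactly -2
Delta array: [0, -2, -2, -2, -2, -2]

Answer: [0, -2, -2, -2, -2, -2]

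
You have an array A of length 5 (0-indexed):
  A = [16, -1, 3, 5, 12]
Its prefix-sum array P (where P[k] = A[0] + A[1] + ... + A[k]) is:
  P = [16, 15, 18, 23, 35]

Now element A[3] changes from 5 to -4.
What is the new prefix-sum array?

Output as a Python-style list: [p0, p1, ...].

Change: A[3] 5 -> -4, delta = -9
P[k] for k < 3: unchanged (A[3] not included)
P[k] for k >= 3: shift by delta = -9
  P[0] = 16 + 0 = 16
  P[1] = 15 + 0 = 15
  P[2] = 18 + 0 = 18
  P[3] = 23 + -9 = 14
  P[4] = 35 + -9 = 26

Answer: [16, 15, 18, 14, 26]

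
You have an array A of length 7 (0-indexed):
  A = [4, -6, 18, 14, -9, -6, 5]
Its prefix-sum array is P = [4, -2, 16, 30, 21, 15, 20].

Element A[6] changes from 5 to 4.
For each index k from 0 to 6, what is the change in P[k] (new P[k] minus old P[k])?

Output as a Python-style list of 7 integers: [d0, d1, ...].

Element change: A[6] 5 -> 4, delta = -1
For k < 6: P[k] unchanged, delta_P[k] = 0
For k >= 6: P[k] shifts by exactly -1
Delta array: [0, 0, 0, 0, 0, 0, -1]

Answer: [0, 0, 0, 0, 0, 0, -1]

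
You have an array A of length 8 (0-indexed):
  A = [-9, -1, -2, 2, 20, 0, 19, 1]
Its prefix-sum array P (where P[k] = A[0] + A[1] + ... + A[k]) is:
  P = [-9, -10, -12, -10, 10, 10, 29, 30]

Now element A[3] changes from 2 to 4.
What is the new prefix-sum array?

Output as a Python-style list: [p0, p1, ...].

Change: A[3] 2 -> 4, delta = 2
P[k] for k < 3: unchanged (A[3] not included)
P[k] for k >= 3: shift by delta = 2
  P[0] = -9 + 0 = -9
  P[1] = -10 + 0 = -10
  P[2] = -12 + 0 = -12
  P[3] = -10 + 2 = -8
  P[4] = 10 + 2 = 12
  P[5] = 10 + 2 = 12
  P[6] = 29 + 2 = 31
  P[7] = 30 + 2 = 32

Answer: [-9, -10, -12, -8, 12, 12, 31, 32]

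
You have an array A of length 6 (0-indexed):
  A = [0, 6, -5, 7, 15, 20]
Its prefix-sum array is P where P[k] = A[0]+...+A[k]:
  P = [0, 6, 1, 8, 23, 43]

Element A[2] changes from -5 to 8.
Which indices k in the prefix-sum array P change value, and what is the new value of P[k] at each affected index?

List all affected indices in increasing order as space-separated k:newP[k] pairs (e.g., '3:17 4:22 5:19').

Answer: 2:14 3:21 4:36 5:56

Derivation:
P[k] = A[0] + ... + A[k]
P[k] includes A[2] iff k >= 2
Affected indices: 2, 3, ..., 5; delta = 13
  P[2]: 1 + 13 = 14
  P[3]: 8 + 13 = 21
  P[4]: 23 + 13 = 36
  P[5]: 43 + 13 = 56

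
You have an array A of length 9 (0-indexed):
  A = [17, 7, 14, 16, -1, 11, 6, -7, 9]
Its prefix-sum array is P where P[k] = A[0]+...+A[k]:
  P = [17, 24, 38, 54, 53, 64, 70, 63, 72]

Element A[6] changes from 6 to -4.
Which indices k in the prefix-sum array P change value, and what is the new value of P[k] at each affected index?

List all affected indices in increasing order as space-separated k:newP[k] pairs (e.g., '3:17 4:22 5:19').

Answer: 6:60 7:53 8:62

Derivation:
P[k] = A[0] + ... + A[k]
P[k] includes A[6] iff k >= 6
Affected indices: 6, 7, ..., 8; delta = -10
  P[6]: 70 + -10 = 60
  P[7]: 63 + -10 = 53
  P[8]: 72 + -10 = 62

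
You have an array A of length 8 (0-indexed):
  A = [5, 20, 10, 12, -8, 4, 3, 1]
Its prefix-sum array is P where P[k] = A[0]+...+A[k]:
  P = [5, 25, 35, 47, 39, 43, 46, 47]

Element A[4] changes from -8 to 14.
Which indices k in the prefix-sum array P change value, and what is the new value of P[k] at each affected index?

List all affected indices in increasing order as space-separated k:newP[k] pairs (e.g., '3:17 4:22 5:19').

Answer: 4:61 5:65 6:68 7:69

Derivation:
P[k] = A[0] + ... + A[k]
P[k] includes A[4] iff k >= 4
Affected indices: 4, 5, ..., 7; delta = 22
  P[4]: 39 + 22 = 61
  P[5]: 43 + 22 = 65
  P[6]: 46 + 22 = 68
  P[7]: 47 + 22 = 69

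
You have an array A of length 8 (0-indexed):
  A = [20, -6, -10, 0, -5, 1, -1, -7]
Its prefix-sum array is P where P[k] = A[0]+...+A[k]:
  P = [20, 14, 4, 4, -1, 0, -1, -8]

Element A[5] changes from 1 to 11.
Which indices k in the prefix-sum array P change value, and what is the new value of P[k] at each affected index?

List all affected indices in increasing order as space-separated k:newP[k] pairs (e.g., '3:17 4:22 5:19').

P[k] = A[0] + ... + A[k]
P[k] includes A[5] iff k >= 5
Affected indices: 5, 6, ..., 7; delta = 10
  P[5]: 0 + 10 = 10
  P[6]: -1 + 10 = 9
  P[7]: -8 + 10 = 2

Answer: 5:10 6:9 7:2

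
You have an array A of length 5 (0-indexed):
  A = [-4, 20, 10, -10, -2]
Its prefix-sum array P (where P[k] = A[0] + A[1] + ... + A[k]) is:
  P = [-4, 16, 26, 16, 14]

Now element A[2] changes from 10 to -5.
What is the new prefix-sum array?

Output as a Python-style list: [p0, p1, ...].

Answer: [-4, 16, 11, 1, -1]

Derivation:
Change: A[2] 10 -> -5, delta = -15
P[k] for k < 2: unchanged (A[2] not included)
P[k] for k >= 2: shift by delta = -15
  P[0] = -4 + 0 = -4
  P[1] = 16 + 0 = 16
  P[2] = 26 + -15 = 11
  P[3] = 16 + -15 = 1
  P[4] = 14 + -15 = -1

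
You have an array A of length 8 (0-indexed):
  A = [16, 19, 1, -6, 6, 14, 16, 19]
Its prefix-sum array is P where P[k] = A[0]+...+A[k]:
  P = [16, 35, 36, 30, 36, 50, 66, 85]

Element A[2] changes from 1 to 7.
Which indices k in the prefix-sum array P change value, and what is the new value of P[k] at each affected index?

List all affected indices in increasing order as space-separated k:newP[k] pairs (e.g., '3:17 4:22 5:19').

Answer: 2:42 3:36 4:42 5:56 6:72 7:91

Derivation:
P[k] = A[0] + ... + A[k]
P[k] includes A[2] iff k >= 2
Affected indices: 2, 3, ..., 7; delta = 6
  P[2]: 36 + 6 = 42
  P[3]: 30 + 6 = 36
  P[4]: 36 + 6 = 42
  P[5]: 50 + 6 = 56
  P[6]: 66 + 6 = 72
  P[7]: 85 + 6 = 91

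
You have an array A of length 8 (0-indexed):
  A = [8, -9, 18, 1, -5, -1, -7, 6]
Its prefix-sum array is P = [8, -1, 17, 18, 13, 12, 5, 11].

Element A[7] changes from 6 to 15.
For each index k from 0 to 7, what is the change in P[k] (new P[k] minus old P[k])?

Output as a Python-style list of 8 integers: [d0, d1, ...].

Answer: [0, 0, 0, 0, 0, 0, 0, 9]

Derivation:
Element change: A[7] 6 -> 15, delta = 9
For k < 7: P[k] unchanged, delta_P[k] = 0
For k >= 7: P[k] shifts by exactly 9
Delta array: [0, 0, 0, 0, 0, 0, 0, 9]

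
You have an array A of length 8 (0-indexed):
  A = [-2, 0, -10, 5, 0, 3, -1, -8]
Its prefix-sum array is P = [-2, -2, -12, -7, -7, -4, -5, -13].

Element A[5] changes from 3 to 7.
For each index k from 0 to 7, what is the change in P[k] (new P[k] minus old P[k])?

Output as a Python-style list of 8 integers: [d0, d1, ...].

Answer: [0, 0, 0, 0, 0, 4, 4, 4]

Derivation:
Element change: A[5] 3 -> 7, delta = 4
For k < 5: P[k] unchanged, delta_P[k] = 0
For k >= 5: P[k] shifts by exactly 4
Delta array: [0, 0, 0, 0, 0, 4, 4, 4]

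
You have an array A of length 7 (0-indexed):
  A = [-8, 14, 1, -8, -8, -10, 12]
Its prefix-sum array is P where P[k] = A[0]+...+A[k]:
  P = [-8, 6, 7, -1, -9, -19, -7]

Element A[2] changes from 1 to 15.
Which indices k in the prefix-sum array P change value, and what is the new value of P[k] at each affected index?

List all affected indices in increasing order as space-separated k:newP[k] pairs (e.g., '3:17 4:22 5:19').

P[k] = A[0] + ... + A[k]
P[k] includes A[2] iff k >= 2
Affected indices: 2, 3, ..., 6; delta = 14
  P[2]: 7 + 14 = 21
  P[3]: -1 + 14 = 13
  P[4]: -9 + 14 = 5
  P[5]: -19 + 14 = -5
  P[6]: -7 + 14 = 7

Answer: 2:21 3:13 4:5 5:-5 6:7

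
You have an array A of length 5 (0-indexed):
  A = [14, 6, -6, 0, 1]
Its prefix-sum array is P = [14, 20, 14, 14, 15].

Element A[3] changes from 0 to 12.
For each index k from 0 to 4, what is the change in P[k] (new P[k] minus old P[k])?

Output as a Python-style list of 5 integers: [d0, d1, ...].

Answer: [0, 0, 0, 12, 12]

Derivation:
Element change: A[3] 0 -> 12, delta = 12
For k < 3: P[k] unchanged, delta_P[k] = 0
For k >= 3: P[k] shifts by exactly 12
Delta array: [0, 0, 0, 12, 12]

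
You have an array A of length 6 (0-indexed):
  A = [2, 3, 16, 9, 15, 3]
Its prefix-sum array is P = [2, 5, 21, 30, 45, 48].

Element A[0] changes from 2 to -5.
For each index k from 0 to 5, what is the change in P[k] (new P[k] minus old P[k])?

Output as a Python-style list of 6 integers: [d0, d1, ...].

Element change: A[0] 2 -> -5, delta = -7
For k < 0: P[k] unchanged, delta_P[k] = 0
For k >= 0: P[k] shifts by exactly -7
Delta array: [-7, -7, -7, -7, -7, -7]

Answer: [-7, -7, -7, -7, -7, -7]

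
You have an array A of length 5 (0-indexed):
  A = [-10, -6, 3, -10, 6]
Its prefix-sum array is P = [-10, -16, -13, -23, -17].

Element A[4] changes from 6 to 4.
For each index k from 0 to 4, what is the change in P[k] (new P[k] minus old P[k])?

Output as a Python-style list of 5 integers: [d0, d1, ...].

Element change: A[4] 6 -> 4, delta = -2
For k < 4: P[k] unchanged, delta_P[k] = 0
For k >= 4: P[k] shifts by exactly -2
Delta array: [0, 0, 0, 0, -2]

Answer: [0, 0, 0, 0, -2]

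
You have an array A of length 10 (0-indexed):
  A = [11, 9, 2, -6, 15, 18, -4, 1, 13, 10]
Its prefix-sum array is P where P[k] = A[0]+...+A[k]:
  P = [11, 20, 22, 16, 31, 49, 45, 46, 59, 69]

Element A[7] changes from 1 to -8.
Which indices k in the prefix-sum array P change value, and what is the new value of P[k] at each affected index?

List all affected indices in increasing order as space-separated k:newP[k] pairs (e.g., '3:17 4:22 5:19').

P[k] = A[0] + ... + A[k]
P[k] includes A[7] iff k >= 7
Affected indices: 7, 8, ..., 9; delta = -9
  P[7]: 46 + -9 = 37
  P[8]: 59 + -9 = 50
  P[9]: 69 + -9 = 60

Answer: 7:37 8:50 9:60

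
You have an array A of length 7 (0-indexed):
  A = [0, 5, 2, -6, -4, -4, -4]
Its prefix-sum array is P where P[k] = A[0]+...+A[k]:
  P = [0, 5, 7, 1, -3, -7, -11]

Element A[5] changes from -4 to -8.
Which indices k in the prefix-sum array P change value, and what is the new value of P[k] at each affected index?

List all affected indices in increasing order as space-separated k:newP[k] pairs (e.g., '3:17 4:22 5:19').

Answer: 5:-11 6:-15

Derivation:
P[k] = A[0] + ... + A[k]
P[k] includes A[5] iff k >= 5
Affected indices: 5, 6, ..., 6; delta = -4
  P[5]: -7 + -4 = -11
  P[6]: -11 + -4 = -15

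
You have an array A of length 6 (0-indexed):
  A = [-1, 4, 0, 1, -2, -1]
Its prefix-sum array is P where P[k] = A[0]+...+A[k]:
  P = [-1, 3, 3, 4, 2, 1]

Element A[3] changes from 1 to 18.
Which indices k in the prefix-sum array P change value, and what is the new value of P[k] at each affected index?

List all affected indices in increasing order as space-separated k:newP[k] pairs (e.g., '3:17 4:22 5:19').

P[k] = A[0] + ... + A[k]
P[k] includes A[3] iff k >= 3
Affected indices: 3, 4, ..., 5; delta = 17
  P[3]: 4 + 17 = 21
  P[4]: 2 + 17 = 19
  P[5]: 1 + 17 = 18

Answer: 3:21 4:19 5:18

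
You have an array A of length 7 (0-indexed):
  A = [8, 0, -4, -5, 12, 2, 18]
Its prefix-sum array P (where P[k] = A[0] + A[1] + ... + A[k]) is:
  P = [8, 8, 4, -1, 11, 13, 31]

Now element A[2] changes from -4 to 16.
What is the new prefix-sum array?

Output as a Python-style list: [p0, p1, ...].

Change: A[2] -4 -> 16, delta = 20
P[k] for k < 2: unchanged (A[2] not included)
P[k] for k >= 2: shift by delta = 20
  P[0] = 8 + 0 = 8
  P[1] = 8 + 0 = 8
  P[2] = 4 + 20 = 24
  P[3] = -1 + 20 = 19
  P[4] = 11 + 20 = 31
  P[5] = 13 + 20 = 33
  P[6] = 31 + 20 = 51

Answer: [8, 8, 24, 19, 31, 33, 51]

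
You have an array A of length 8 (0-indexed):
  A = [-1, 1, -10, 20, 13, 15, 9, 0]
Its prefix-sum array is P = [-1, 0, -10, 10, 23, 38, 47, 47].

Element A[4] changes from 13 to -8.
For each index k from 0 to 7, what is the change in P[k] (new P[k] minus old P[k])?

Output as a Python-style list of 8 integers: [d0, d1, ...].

Element change: A[4] 13 -> -8, delta = -21
For k < 4: P[k] unchanged, delta_P[k] = 0
For k >= 4: P[k] shifts by exactly -21
Delta array: [0, 0, 0, 0, -21, -21, -21, -21]

Answer: [0, 0, 0, 0, -21, -21, -21, -21]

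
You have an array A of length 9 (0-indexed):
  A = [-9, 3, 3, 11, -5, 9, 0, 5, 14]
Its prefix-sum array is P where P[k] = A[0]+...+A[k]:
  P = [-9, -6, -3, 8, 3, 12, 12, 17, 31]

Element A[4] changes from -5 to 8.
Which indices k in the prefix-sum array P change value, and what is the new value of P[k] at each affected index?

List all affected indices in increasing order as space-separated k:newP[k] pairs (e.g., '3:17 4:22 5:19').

Answer: 4:16 5:25 6:25 7:30 8:44

Derivation:
P[k] = A[0] + ... + A[k]
P[k] includes A[4] iff k >= 4
Affected indices: 4, 5, ..., 8; delta = 13
  P[4]: 3 + 13 = 16
  P[5]: 12 + 13 = 25
  P[6]: 12 + 13 = 25
  P[7]: 17 + 13 = 30
  P[8]: 31 + 13 = 44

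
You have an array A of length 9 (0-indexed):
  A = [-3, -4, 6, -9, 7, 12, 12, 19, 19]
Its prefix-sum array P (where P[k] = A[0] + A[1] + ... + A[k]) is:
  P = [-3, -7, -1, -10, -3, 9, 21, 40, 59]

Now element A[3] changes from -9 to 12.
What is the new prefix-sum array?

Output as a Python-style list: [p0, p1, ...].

Change: A[3] -9 -> 12, delta = 21
P[k] for k < 3: unchanged (A[3] not included)
P[k] for k >= 3: shift by delta = 21
  P[0] = -3 + 0 = -3
  P[1] = -7 + 0 = -7
  P[2] = -1 + 0 = -1
  P[3] = -10 + 21 = 11
  P[4] = -3 + 21 = 18
  P[5] = 9 + 21 = 30
  P[6] = 21 + 21 = 42
  P[7] = 40 + 21 = 61
  P[8] = 59 + 21 = 80

Answer: [-3, -7, -1, 11, 18, 30, 42, 61, 80]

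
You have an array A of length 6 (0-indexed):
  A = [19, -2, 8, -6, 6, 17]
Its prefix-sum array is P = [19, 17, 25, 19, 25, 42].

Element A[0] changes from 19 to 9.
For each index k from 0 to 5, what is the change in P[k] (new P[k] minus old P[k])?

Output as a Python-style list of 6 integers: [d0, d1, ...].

Answer: [-10, -10, -10, -10, -10, -10]

Derivation:
Element change: A[0] 19 -> 9, delta = -10
For k < 0: P[k] unchanged, delta_P[k] = 0
For k >= 0: P[k] shifts by exactly -10
Delta array: [-10, -10, -10, -10, -10, -10]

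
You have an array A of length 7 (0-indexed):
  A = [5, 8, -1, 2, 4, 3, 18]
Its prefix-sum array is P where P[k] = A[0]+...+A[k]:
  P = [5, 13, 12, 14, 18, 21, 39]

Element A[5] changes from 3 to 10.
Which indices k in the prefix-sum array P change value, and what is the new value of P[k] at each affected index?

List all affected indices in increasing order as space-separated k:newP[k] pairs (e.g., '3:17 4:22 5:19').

Answer: 5:28 6:46

Derivation:
P[k] = A[0] + ... + A[k]
P[k] includes A[5] iff k >= 5
Affected indices: 5, 6, ..., 6; delta = 7
  P[5]: 21 + 7 = 28
  P[6]: 39 + 7 = 46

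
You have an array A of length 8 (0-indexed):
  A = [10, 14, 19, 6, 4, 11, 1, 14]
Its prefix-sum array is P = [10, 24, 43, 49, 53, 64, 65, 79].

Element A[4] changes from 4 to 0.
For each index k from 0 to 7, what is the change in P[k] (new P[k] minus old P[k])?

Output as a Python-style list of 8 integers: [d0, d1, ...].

Element change: A[4] 4 -> 0, delta = -4
For k < 4: P[k] unchanged, delta_P[k] = 0
For k >= 4: P[k] shifts by exactly -4
Delta array: [0, 0, 0, 0, -4, -4, -4, -4]

Answer: [0, 0, 0, 0, -4, -4, -4, -4]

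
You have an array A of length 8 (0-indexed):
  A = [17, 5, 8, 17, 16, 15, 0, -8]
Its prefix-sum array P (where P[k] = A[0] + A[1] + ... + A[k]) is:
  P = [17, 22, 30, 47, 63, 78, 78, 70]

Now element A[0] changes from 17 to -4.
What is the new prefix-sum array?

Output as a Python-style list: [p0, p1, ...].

Answer: [-4, 1, 9, 26, 42, 57, 57, 49]

Derivation:
Change: A[0] 17 -> -4, delta = -21
P[k] for k < 0: unchanged (A[0] not included)
P[k] for k >= 0: shift by delta = -21
  P[0] = 17 + -21 = -4
  P[1] = 22 + -21 = 1
  P[2] = 30 + -21 = 9
  P[3] = 47 + -21 = 26
  P[4] = 63 + -21 = 42
  P[5] = 78 + -21 = 57
  P[6] = 78 + -21 = 57
  P[7] = 70 + -21 = 49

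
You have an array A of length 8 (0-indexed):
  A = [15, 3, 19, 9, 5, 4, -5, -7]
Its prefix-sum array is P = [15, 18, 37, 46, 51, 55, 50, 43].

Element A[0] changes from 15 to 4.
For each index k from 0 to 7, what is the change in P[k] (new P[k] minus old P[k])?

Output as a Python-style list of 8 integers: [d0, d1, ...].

Element change: A[0] 15 -> 4, delta = -11
For k < 0: P[k] unchanged, delta_P[k] = 0
For k >= 0: P[k] shifts by exactly -11
Delta array: [-11, -11, -11, -11, -11, -11, -11, -11]

Answer: [-11, -11, -11, -11, -11, -11, -11, -11]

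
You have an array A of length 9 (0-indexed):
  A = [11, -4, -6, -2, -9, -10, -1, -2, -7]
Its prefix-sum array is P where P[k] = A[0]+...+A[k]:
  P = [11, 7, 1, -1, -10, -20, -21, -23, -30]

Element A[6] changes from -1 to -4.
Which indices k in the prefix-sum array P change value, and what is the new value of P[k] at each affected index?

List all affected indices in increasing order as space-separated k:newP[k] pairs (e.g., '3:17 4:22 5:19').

Answer: 6:-24 7:-26 8:-33

Derivation:
P[k] = A[0] + ... + A[k]
P[k] includes A[6] iff k >= 6
Affected indices: 6, 7, ..., 8; delta = -3
  P[6]: -21 + -3 = -24
  P[7]: -23 + -3 = -26
  P[8]: -30 + -3 = -33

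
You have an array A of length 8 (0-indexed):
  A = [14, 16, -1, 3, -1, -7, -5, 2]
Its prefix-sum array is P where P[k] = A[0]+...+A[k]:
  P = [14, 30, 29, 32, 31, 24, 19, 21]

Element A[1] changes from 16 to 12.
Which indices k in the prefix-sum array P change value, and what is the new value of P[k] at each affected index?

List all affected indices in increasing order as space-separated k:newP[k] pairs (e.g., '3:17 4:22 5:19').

P[k] = A[0] + ... + A[k]
P[k] includes A[1] iff k >= 1
Affected indices: 1, 2, ..., 7; delta = -4
  P[1]: 30 + -4 = 26
  P[2]: 29 + -4 = 25
  P[3]: 32 + -4 = 28
  P[4]: 31 + -4 = 27
  P[5]: 24 + -4 = 20
  P[6]: 19 + -4 = 15
  P[7]: 21 + -4 = 17

Answer: 1:26 2:25 3:28 4:27 5:20 6:15 7:17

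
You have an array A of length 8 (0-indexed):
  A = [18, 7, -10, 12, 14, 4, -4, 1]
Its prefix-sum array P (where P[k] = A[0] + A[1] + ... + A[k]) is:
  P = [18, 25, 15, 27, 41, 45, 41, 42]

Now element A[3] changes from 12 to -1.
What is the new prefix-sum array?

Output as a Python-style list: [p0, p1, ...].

Answer: [18, 25, 15, 14, 28, 32, 28, 29]

Derivation:
Change: A[3] 12 -> -1, delta = -13
P[k] for k < 3: unchanged (A[3] not included)
P[k] for k >= 3: shift by delta = -13
  P[0] = 18 + 0 = 18
  P[1] = 25 + 0 = 25
  P[2] = 15 + 0 = 15
  P[3] = 27 + -13 = 14
  P[4] = 41 + -13 = 28
  P[5] = 45 + -13 = 32
  P[6] = 41 + -13 = 28
  P[7] = 42 + -13 = 29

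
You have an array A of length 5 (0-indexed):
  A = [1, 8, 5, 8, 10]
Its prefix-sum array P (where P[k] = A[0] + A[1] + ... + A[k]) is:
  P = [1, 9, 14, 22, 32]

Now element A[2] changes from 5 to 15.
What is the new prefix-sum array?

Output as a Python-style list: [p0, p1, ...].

Answer: [1, 9, 24, 32, 42]

Derivation:
Change: A[2] 5 -> 15, delta = 10
P[k] for k < 2: unchanged (A[2] not included)
P[k] for k >= 2: shift by delta = 10
  P[0] = 1 + 0 = 1
  P[1] = 9 + 0 = 9
  P[2] = 14 + 10 = 24
  P[3] = 22 + 10 = 32
  P[4] = 32 + 10 = 42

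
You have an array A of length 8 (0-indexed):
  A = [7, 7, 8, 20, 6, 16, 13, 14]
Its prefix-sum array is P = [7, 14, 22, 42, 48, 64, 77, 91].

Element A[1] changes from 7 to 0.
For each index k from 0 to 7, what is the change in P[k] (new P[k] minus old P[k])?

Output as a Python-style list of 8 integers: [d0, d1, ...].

Answer: [0, -7, -7, -7, -7, -7, -7, -7]

Derivation:
Element change: A[1] 7 -> 0, delta = -7
For k < 1: P[k] unchanged, delta_P[k] = 0
For k >= 1: P[k] shifts by exactly -7
Delta array: [0, -7, -7, -7, -7, -7, -7, -7]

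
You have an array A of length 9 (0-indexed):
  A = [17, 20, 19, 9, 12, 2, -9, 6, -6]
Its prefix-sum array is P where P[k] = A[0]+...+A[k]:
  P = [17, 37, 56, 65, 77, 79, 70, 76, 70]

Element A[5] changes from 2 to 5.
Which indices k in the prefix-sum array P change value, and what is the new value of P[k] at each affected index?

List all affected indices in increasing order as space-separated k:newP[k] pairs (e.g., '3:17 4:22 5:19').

P[k] = A[0] + ... + A[k]
P[k] includes A[5] iff k >= 5
Affected indices: 5, 6, ..., 8; delta = 3
  P[5]: 79 + 3 = 82
  P[6]: 70 + 3 = 73
  P[7]: 76 + 3 = 79
  P[8]: 70 + 3 = 73

Answer: 5:82 6:73 7:79 8:73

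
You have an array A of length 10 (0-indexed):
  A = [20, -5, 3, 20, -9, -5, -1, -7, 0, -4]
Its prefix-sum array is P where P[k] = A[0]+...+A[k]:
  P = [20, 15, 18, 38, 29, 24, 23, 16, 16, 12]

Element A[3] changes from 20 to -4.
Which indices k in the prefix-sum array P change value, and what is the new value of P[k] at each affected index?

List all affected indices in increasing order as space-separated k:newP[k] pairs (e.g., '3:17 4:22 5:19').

P[k] = A[0] + ... + A[k]
P[k] includes A[3] iff k >= 3
Affected indices: 3, 4, ..., 9; delta = -24
  P[3]: 38 + -24 = 14
  P[4]: 29 + -24 = 5
  P[5]: 24 + -24 = 0
  P[6]: 23 + -24 = -1
  P[7]: 16 + -24 = -8
  P[8]: 16 + -24 = -8
  P[9]: 12 + -24 = -12

Answer: 3:14 4:5 5:0 6:-1 7:-8 8:-8 9:-12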